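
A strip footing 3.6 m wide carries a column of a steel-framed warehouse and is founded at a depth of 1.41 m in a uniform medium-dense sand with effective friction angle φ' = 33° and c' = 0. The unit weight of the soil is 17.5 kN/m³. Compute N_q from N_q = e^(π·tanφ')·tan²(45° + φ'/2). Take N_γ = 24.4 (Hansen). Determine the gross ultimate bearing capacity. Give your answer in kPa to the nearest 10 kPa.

q_ult ≈ 1410 kPa

tan33° = 0.6494, so N_q = e^(π×0.6494)·tan²(61.5°) = 7.692 × 3.392 = 26.09.
Effective surcharge at the founding depth q = γ·D_f = 17.5 × 1.41 = 24.675 kPa.
q_ult = q·N_q + 0.5·γ·B·N_γ
     = 24.675 × 26.092 + 0.5 × 17.5 × 3.6 × 24.4
     = 643.82 + 768.6 = 1412.4 kPa.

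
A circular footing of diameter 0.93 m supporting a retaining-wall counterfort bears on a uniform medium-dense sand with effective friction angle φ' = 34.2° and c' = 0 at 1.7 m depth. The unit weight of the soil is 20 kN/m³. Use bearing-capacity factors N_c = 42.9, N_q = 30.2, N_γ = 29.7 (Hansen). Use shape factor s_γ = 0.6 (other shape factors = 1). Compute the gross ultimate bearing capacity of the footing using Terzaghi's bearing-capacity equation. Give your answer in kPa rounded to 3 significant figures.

q = γ·D_f = 20 × 1.7 = 34 kPa.
q·N_q = 34 × 30.2 = 1026.8 kPa
0.5·γ·B·N_γ·s_γ = 0.5 × 20 × 0.93 × 29.7 × 0.6 = 165.73 kPa
q_ult = 1026.8 + 165.73 = 1192.5 kPa.

q_ult ≈ 1190 kPa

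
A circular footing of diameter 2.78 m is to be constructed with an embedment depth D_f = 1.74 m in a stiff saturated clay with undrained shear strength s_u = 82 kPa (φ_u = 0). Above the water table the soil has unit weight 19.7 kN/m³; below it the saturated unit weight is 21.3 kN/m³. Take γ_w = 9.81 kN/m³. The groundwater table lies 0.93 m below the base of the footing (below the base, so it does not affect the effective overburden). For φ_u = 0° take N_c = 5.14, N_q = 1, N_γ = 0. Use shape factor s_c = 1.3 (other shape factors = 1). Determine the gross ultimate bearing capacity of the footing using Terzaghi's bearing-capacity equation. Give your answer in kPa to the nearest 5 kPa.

q_ult ≈ 580 kPa

q = γ·D_f = 19.7 × 1.74 = 34.278 kPa.
c·N_c·s_c = 82 × 5.14 × 1.3 = 547.92 kPa
q·N_q = 34.278 × 1 = 34.278 kPa
q_ult = 547.92 + 34.278 = 582.2 kPa.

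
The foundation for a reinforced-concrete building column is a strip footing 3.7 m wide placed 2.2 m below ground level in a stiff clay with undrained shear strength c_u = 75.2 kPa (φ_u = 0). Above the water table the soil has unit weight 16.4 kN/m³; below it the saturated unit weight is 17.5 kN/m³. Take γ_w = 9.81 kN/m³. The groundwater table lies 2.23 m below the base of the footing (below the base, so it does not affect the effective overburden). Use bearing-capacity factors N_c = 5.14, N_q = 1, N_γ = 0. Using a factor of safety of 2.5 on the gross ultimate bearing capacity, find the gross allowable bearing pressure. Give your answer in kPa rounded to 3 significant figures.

q = γ·D_f = 16.4 × 2.2 = 36.08 kPa.
c·N_c = 75.2 × 5.14 = 386.53 kPa
q·N_q = 36.08 × 1 = 36.08 kPa
q_ult = 386.53 + 36.08 = 422.61 kPa.
q_all = 422.61 / 2.5 = 169.04 kPa.

q_all ≈ 169 kPa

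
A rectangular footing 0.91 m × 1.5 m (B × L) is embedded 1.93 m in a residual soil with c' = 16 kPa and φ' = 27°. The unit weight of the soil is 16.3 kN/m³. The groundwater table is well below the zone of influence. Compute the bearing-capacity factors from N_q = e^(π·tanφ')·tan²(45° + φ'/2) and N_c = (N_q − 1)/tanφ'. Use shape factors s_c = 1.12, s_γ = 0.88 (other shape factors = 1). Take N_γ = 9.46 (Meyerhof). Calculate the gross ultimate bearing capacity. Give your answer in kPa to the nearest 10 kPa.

tan27° = 0.5095, so N_q = e^(π×0.5095)·tan²(58.5°) = 4.957 × 2.663 = 13.2.
N_c = (13.2 − 1)/tan27° = 23.94.
q = γ·D_f = 16.3 × 1.93 = 31.459 kPa.
c·N_c·s_c = 16 × 23.942 × 1.12 = 429.04 kPa
q·N_q = 31.459 × 13.199 = 415.23 kPa
0.5·γ·B·N_γ·s_γ = 0.5 × 16.3 × 0.91 × 9.46 × 0.88 = 61.741 kPa
q_ult = 429.04 + 415.23 + 61.741 = 906.02 kPa.

q_ult ≈ 910 kPa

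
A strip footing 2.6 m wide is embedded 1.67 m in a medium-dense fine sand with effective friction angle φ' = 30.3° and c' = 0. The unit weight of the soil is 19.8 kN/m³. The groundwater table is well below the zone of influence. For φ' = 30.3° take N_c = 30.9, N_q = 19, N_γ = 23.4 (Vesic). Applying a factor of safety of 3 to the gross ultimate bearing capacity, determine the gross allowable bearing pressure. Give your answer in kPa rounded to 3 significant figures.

q_all ≈ 410 kPa

Effective surcharge at the founding depth q = γ·D_f = 19.8 × 1.67 = 33.066 kPa.
q_ult = q·N_q + 0.5·γ·B·N_γ
     = 33.066 × 19 + 0.5 × 19.8 × 2.6 × 23.4
     = 628.25 + 602.32 = 1230.6 kPa.
q_all = q_ult / FS = 1230.6 / 3 = 410.19 kPa.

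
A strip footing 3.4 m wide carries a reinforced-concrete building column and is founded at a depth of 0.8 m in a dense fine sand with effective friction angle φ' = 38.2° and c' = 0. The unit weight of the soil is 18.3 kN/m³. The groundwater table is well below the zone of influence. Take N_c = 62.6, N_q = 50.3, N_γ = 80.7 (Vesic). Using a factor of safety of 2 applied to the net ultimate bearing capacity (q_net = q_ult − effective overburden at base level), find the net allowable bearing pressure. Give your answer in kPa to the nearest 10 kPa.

q_all(net) ≈ 1620 kPa

q = γ·D_f = 18.3 × 0.8 = 14.64 kPa.
q·N_q = 14.64 × 50.3 = 736.39 kPa
0.5·γ·B·N_γ = 0.5 × 18.3 × 3.4 × 80.7 = 2510.6 kPa
q_ult = 736.39 + 2510.6 = 3247 kPa.
Net ultimate: q_net = 3247 − 14.64 = 3232.3 kPa.
q_all(net) = 3232.3 / 2 = 1616.2 kPa.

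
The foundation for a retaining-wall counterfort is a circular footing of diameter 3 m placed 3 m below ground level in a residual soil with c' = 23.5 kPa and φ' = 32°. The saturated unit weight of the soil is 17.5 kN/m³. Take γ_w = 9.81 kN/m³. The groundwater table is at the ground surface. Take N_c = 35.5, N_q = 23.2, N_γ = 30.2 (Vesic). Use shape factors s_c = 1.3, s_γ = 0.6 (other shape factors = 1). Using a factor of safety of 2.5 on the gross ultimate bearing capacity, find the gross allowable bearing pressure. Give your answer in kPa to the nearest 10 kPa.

With the water table at the surface the whole profile is submerged: γ' = 17.5 − 9.81 = 7.69 kN/m³, so q = γ'·D_f = 23.07 kPa; the same γ' applies in the ½γBN_γ term.
q_ult = c·N_c·s_c + q·N_q + 0.5·γ·B·N_γ·s_γ
     = 23.5 × 35.5 × 1.3 + 23.07 × 23.2 + 0.5 × 7.69 × 3 × 30.2 × 0.6
     = 1084.5 + 535.22 + 209.01 = 1828.8 kPa.
q_all = 1828.8 / 2.5 = 731.51 kPa.

q_all ≈ 730 kPa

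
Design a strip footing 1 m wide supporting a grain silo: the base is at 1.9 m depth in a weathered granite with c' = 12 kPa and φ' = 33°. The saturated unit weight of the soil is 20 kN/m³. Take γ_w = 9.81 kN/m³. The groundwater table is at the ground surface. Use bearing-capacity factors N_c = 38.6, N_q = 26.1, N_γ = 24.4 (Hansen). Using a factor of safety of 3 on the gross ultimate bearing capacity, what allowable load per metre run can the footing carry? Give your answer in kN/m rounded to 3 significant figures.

≈ 364 kN/m

Water table at ground surface, so effective unit weight γ' = 20 − 9.81 = 10.19 kN/m³ is used throughout; overburden q = 10.19 × 1.9 = 19.361 kPa; the same γ' applies in the ½γBN_γ term.
Cohesion term c·N_c = 12 × 38.6 = 463.2 kPa; surcharge term q·N_q = 19.361 × 26.1 = 505.32 kPa; self-weight term 0.5·γ·B·N_γ = 0.5 × 10.19 × 1 × 24.4 = 124.32 kPa.
q_ult = 463.2 + 505.32 + 124.32 = 1092.8 kPa.
Gross allowable pressure q_all = 1092.8 / 3 = 364.28 kPa.
Allowable wall load = q_all × B = 364.28 × 1 = 364.28 kN per metre run.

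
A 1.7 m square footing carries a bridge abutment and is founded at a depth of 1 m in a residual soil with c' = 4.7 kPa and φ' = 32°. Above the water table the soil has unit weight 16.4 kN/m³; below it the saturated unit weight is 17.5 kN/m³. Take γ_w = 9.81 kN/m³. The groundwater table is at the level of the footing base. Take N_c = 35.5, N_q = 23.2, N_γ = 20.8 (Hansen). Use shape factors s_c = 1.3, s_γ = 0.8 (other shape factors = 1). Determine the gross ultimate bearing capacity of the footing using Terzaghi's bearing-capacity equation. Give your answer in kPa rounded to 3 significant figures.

q_ult ≈ 706 kPa

Overburden at base level: q = 16.4 × 1 = 16.4 kPa.
Below the base the soil is submerged, so the ½γBN_γ term uses γ' = 17.5 − 9.81 = 7.69 kN/m³.
Cohesion term c·N_c·s_c = 4.7 × 35.5 × 1.3 = 216.91 kPa; surcharge term q·N_q = 16.4 × 23.2 = 380.48 kPa; self-weight term 0.5·γ·B·N_γ·s_γ = 0.5 × 7.69 × 1.7 × 20.8 × 0.8 = 108.77 kPa.
q_ult = 216.91 + 380.48 + 108.77 = 706.15 kPa.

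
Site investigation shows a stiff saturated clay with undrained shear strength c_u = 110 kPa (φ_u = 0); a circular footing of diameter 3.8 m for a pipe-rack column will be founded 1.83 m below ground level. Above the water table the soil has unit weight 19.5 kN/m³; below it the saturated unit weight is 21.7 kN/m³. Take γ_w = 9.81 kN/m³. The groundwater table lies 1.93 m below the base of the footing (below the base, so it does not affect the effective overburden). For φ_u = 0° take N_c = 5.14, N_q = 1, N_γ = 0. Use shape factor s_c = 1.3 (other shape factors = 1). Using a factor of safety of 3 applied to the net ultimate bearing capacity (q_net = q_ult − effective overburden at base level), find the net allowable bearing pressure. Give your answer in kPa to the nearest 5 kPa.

q_all(net) ≈ 245 kPa

q = γ·D_f = 19.5 × 1.83 = 35.685 kPa.
c·N_c·s_c = 110 × 5.14 × 1.3 = 735.02 kPa
q·N_q = 35.685 × 1 = 35.685 kPa
q_ult = 735.02 + 35.685 = 770.7 kPa.
Net ultimate: q_net = 770.7 − 35.685 = 735.02 kPa.
q_all(net) = 735.02 / 3 = 245.01 kPa.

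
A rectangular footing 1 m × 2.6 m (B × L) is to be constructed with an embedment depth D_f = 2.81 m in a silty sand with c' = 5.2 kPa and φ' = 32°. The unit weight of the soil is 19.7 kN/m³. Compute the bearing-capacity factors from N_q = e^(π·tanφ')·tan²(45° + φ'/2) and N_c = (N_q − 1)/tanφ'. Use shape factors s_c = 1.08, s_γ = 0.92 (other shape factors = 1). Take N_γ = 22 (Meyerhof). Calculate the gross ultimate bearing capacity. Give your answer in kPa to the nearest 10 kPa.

tan32° = 0.6249, so N_q = e^(π×0.6249)·tan²(61°) = 7.121 × 3.255 = 23.18.
N_c = (23.18 − 1)/tan32° = 35.49.
q = γ·D_f = 19.7 × 2.81 = 55.357 kPa.
c·N_c·s_c = 5.2 × 35.49 × 1.08 = 199.31 kPa
q·N_q = 55.357 × 23.177 = 1283 kPa
0.5·γ·B·N_γ·s_γ = 0.5 × 19.7 × 1 × 22 × 0.92 = 199.36 kPa
q_ult = 199.31 + 1283 + 199.36 = 1681.7 kPa.

q_ult ≈ 1680 kPa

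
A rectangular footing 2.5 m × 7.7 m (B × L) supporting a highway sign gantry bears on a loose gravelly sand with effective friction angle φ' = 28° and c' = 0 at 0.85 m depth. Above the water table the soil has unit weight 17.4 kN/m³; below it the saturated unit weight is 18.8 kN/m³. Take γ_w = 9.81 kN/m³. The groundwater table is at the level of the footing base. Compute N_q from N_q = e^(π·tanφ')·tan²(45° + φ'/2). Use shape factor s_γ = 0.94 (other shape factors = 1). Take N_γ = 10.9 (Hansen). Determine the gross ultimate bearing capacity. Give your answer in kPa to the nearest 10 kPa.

q_ult ≈ 330 kPa

tan28° = 0.5317, so N_q = e^(π×0.5317)·tan²(59°) = 5.314 × 2.77 = 14.72.
Effective surcharge at the founding depth q = γ·D_f = 17.4 × 0.85 = 14.79 kPa.
The water table coincides with the base, so in the self-weight term γ → γ' = 8.99 kN/m³.
q_ult = q·N_q + 0.5·γ·B·N_γ·s_γ
     = 14.79 × 14.72 + 0.5 × 8.99 × 2.5 × 10.9 × 0.94
     = 217.71 + 115.14 = 332.85 kPa.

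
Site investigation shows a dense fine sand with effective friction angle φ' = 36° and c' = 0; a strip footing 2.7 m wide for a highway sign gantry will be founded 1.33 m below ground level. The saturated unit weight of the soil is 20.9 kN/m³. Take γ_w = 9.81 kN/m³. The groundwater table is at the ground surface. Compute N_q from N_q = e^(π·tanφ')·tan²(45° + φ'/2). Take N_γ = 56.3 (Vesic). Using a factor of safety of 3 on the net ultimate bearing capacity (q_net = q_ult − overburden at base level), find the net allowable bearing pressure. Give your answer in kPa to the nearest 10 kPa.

q_all(net) ≈ 460 kPa

N_q = e^(π·tan36°)·tan²(63°) = 37.75.
With the water table at the surface the whole profile is submerged: γ' = 20.9 − 9.81 = 11.09 kN/m³, so q = γ'·D_f = 14.75 kPa; the same γ' applies in the ½γBN_γ term.
q_ult = q·N_q + 0.5·γ·B·N_γ
     = 14.75 × 37.752 + 0.5 × 11.09 × 2.7 × 56.3
     = 556.84 + 842.9 = 1399.7 kPa.
q_net = 1399.7 − 14.75 = 1385 kPa.
q_all(net) = 1385 / 3 = 461.66 kPa.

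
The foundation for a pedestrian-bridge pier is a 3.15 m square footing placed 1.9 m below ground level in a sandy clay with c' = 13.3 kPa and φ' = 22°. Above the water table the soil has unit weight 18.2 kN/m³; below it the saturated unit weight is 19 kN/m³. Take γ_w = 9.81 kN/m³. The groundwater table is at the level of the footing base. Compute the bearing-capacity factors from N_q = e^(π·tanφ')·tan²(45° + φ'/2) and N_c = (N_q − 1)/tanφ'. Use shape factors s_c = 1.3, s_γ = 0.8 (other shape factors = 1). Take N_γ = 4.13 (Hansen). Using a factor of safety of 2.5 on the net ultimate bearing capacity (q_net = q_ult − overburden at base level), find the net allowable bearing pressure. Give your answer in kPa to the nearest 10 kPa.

N_q = e^(π·tan22°)·tan²(56°) = 7.82; N_c = (N_q − 1)/tanφ' = 16.88.
q = γ·D_f = 18.2 × 1.9 = 34.58 kPa.
For the ½γBN_γ term take γ' = 19 − 9.81 = 9.19 kN/m³ (soil below base is submerged).
c·N_c·s_c = 13.3 × 16.883 × 1.3 = 291.9 kPa
q·N_q = 34.58 × 7.8211 = 270.45 kPa
0.5·γ·B·N_γ·s_γ = 0.5 × 9.19 × 3.15 × 4.13 × 0.8 = 47.823 kPa
q_ult = 291.9 + 270.45 + 47.823 = 610.18 kPa.
q_net = 610.18 − 34.58 = 575.6 kPa.
q_all(net) = 575.6 / 2.5 = 230.24 kPa.

q_all(net) ≈ 230 kPa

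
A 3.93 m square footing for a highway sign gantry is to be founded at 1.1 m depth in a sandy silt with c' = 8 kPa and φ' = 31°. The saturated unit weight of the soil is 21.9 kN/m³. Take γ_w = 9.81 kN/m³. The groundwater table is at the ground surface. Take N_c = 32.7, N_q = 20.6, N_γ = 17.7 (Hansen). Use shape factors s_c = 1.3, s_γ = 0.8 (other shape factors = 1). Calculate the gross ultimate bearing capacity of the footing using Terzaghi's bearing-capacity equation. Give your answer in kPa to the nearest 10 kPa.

q_ult ≈ 950 kPa

γ' = 21.9 − 9.81 = 12.09 kN/m³ (submerged throughout). q = 12.09 × 1.1 = 13.299 kPa; the same γ' applies in the ½γBN_γ term.
c·N_c·s_c = 8 × 32.7 × 1.3 = 340.08 kPa
q·N_q = 13.299 × 20.6 = 273.96 kPa
0.5·γ·B·N_γ·s_γ = 0.5 × 12.09 × 3.93 × 17.7 × 0.8 = 336.4 kPa
q_ult = 340.08 + 273.96 + 336.4 = 950.44 kPa.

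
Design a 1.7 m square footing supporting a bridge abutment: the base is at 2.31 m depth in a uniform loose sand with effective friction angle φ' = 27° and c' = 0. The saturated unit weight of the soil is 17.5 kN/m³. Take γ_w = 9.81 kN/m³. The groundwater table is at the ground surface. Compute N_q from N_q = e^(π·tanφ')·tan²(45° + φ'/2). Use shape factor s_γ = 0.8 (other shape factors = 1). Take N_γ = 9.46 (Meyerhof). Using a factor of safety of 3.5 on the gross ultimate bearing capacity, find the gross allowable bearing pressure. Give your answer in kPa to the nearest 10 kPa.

N_q = e^(π·tan27°)·tan²(58.5°) = 13.2.
γ' = 17.5 − 9.81 = 7.69 kN/m³ (submerged throughout). q = 7.69 × 2.31 = 17.764 kPa; the same γ' applies in the ½γBN_γ term.
q·N_q = 17.764 × 13.199 = 234.47 kPa
0.5·γ·B·N_γ·s_γ = 0.5 × 7.69 × 1.7 × 9.46 × 0.8 = 49.468 kPa
q_ult = 234.47 + 49.468 = 283.94 kPa.
q_all = 283.94 / 3.5 = 81.125 kPa.

q_all ≈ 80 kPa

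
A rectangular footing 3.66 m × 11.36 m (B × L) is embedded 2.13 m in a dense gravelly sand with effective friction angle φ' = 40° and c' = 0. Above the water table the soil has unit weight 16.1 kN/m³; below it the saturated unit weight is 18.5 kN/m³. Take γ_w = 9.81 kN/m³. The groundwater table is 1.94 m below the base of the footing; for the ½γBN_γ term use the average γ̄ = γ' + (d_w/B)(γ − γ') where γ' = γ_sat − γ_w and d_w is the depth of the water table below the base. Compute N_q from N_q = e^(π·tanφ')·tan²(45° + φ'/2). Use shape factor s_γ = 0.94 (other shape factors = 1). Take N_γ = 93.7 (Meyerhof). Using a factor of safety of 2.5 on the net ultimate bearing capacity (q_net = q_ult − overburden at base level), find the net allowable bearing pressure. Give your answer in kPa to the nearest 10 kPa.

N_q = e^(π·tan40°)·tan²(65°) = 64.2.
Overburden at base level: q = 16.1 × 2.13 = 34.293 kPa.
The water table is 1.94 m below the base (< B = 3.66 m), so the ½γBN_γ term uses γ̄ = γ' + (d_w/B)(γ − γ') = 8.69 + (1.94/3.66)(16.1 − 8.69) = 12.618 kN/m³.
Surcharge term q·N_q = 34.293 × 64.195 = 2201.4 kPa; self-weight term 0.5·γ·B·N_γ·s_γ = 0.5 × 12.618 × 3.66 × 93.7 × 0.94 = 2033.8 kPa.
q_ult = 2201.4 + 2033.8 = 4235.2 kPa.
q_net = 4235.2 − 34.293 = 4200.9 kPa.
q_all(net) = 4200.9 / 2.5 = 1680.4 kPa.

q_all(net) ≈ 1680 kPa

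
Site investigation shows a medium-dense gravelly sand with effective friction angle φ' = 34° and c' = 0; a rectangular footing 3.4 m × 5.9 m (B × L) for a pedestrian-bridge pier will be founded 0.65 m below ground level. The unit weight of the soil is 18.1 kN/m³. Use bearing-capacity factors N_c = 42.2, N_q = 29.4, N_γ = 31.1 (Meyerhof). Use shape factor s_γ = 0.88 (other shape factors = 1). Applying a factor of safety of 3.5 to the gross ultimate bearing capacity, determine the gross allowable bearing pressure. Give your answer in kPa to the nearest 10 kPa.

q_all ≈ 340 kPa

Overburden at base level: q = 18.1 × 0.65 = 11.765 kPa.
Surcharge term q·N_q = 11.765 × 29.4 = 345.89 kPa; self-weight term 0.5·γ·B·N_γ·s_γ = 0.5 × 18.1 × 3.4 × 31.1 × 0.88 = 842.11 kPa.
q_ult = 345.89 + 842.11 = 1188 kPa.
q_all = q_ult / FS = 1188 / 3.5 = 339.43 kPa.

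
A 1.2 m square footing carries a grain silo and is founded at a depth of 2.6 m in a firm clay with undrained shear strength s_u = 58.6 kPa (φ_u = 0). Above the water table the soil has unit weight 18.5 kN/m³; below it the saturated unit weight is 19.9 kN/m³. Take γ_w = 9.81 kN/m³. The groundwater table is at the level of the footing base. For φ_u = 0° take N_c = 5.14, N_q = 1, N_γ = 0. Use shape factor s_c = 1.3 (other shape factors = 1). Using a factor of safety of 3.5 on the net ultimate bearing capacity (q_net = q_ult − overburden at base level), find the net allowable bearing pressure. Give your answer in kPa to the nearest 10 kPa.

Overburden at base level: q = 18.5 × 2.6 = 48.1 kPa.
Cohesion term c·N_c·s_c = 58.6 × 5.14 × 1.3 = 391.57 kPa; surcharge term q·N_q = 48.1 × 1 = 48.1 kPa.
q_ult = 391.57 + 48.1 = 439.67 kPa.
q_net = 439.67 − 48.1 = 391.57 kPa.
q_all(net) = 391.57 / 3.5 = 111.88 kPa.

q_all(net) ≈ 110 kPa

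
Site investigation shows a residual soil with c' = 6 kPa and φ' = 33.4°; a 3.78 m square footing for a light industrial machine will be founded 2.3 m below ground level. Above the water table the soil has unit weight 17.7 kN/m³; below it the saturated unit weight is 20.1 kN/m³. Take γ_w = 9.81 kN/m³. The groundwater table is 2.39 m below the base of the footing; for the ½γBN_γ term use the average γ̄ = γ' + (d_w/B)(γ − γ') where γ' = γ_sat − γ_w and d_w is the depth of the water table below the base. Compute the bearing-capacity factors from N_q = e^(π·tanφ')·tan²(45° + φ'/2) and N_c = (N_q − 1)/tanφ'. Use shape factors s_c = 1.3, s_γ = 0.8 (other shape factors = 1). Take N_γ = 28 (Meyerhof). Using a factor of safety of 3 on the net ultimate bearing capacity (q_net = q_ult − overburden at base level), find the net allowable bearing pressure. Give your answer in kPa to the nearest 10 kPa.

q_all(net) ≈ 670 kPa

N_q = e^(π·tan33.4°)·tan²(61.7°) = 27.38; N_c = (N_q − 1)/tanφ' = 40.
q = γ·D_f = 17.7 × 2.3 = 40.71 kPa.
γ' = 10.29 kN/m³; averaging over the depth B below the base, γ̄ = γ' + (d_w/B)(γ − γ') = 14.975 kN/m³.
c·N_c·s_c = 6 × 40 × 1.3 = 312 kPa
q·N_q = 40.71 × 27.375 = 1114.4 kPa
0.5·γ·B·N_γ·s_γ = 0.5 × 14.975 × 3.78 × 28 × 0.8 = 633.99 kPa
q_ult = 312 + 1114.4 + 633.99 = 2060.4 kPa.
q_net = 2060.4 − 40.71 = 2019.7 kPa.
q_all(net) = 2019.7 / 3 = 673.24 kPa.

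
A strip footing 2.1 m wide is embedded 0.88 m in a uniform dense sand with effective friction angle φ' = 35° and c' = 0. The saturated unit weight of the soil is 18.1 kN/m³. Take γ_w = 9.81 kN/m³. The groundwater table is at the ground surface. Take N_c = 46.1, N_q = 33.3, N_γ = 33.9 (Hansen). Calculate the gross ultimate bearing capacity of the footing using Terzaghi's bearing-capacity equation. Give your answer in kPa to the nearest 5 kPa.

Water table at ground surface, so effective unit weight γ' = 18.1 − 9.81 = 8.29 kN/m³ is used throughout; overburden q = 8.29 × 0.88 = 7.2952 kPa; the same γ' applies in the ½γBN_γ term.
Surcharge term q·N_q = 7.2952 × 33.3 = 242.93 kPa; self-weight term 0.5·γ·B·N_γ = 0.5 × 8.29 × 2.1 × 33.9 = 295.08 kPa.
q_ult = 242.93 + 295.08 = 538.01 kPa.

q_ult ≈ 540 kPa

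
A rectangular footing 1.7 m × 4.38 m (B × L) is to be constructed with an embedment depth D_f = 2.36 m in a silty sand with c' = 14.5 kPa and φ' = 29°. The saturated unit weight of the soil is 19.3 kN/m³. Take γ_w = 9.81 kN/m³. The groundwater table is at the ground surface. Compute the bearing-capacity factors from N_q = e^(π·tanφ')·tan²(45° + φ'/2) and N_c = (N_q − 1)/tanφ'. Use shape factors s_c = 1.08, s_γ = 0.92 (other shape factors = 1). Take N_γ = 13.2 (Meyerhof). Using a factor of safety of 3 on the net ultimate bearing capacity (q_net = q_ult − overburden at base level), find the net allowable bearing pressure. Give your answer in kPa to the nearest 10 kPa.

N_q = e^(π·tan29°)·tan²(59.5°) = 16.44; N_c = (N_q − 1)/tanφ' = 27.86.
With the water table at the surface the whole profile is submerged: γ' = 19.3 − 9.81 = 9.49 kN/m³, so q = γ'·D_f = 22.396 kPa; the same γ' applies in the ½γBN_γ term.
q_ult = c·N_c·s_c + q·N_q + 0.5·γ·B·N_γ·s_γ
     = 14.5 × 27.86 × 1.08 + 22.396 × 16.443 + 0.5 × 9.49 × 1.7 × 13.2 × 0.92
     = 436.29 + 368.27 + 97.96 = 902.53 kPa.
q_net = 902.53 − 22.396 = 880.13 kPa.
q_all(net) = 880.13 / 3 = 293.38 kPa.

q_all(net) ≈ 290 kPa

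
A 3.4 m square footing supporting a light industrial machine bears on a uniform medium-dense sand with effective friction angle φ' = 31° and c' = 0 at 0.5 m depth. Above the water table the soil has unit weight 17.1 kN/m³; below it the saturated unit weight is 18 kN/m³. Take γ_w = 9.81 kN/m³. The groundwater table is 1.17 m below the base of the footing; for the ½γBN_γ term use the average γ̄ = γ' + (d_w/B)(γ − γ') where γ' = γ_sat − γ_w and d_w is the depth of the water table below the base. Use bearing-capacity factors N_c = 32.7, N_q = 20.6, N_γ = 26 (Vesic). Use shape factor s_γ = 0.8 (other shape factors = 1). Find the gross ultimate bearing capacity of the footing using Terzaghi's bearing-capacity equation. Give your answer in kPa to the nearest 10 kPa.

q_ult ≈ 570 kPa

Overburden at base level: q = 17.1 × 0.5 = 8.55 kPa.
The water table is 1.17 m below the base (< B = 3.4 m), so the ½γBN_γ term uses γ̄ = γ' + (d_w/B)(γ − γ') = 8.19 + (1.17/3.4)(17.1 − 8.19) = 11.256 kN/m³.
Surcharge term q·N_q = 8.55 × 20.6 = 176.13 kPa; self-weight term 0.5·γ·B·N_γ·s_γ = 0.5 × 11.256 × 3.4 × 26 × 0.8 = 398.02 kPa.
q_ult = 176.13 + 398.02 = 574.15 kPa.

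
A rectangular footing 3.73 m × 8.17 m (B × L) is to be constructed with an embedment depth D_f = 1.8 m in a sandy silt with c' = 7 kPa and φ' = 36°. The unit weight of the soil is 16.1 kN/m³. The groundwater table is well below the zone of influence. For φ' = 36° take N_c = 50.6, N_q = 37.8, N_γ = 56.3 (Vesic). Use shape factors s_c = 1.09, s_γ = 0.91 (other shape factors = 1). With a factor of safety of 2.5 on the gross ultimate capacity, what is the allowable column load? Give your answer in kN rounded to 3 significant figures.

Effective surcharge at the founding depth q = γ·D_f = 16.1 × 1.8 = 28.98 kPa.
q_ult = c·N_c·s_c + q·N_q + 0.5·γ·B·N_γ·s_γ
     = 7 × 50.6 × 1.09 + 28.98 × 37.8 + 0.5 × 16.1 × 3.73 × 56.3 × 0.91
     = 386.08 + 1095.4 + 1538.3 = 3019.9 kPa.
Gross allowable pressure q_all = 3019.9 / 2.5 = 1207.9 kPa.
Footing area = 30.4741 m², so allowable column load = 1207.9 × 30.4741 = 36811 kN.

P_all ≈ 36800 kN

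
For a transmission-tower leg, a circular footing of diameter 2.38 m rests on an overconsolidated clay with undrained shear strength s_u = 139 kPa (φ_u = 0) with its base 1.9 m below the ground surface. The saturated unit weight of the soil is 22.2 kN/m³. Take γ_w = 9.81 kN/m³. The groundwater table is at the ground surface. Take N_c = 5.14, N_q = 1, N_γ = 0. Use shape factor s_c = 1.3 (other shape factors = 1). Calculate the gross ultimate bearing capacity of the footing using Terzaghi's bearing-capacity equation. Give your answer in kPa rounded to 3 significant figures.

q_ult ≈ 952 kPa

With the water table at the surface the whole profile is submerged: γ' = 22.2 − 9.81 = 12.39 kN/m³, so q = γ'·D_f = 23.541 kPa.
q_ult = c·N_c·s_c + q·N_q
     = 139 × 5.14 × 1.3 + 23.541 × 1
     = 928.8 + 23.541 = 952.34 kPa.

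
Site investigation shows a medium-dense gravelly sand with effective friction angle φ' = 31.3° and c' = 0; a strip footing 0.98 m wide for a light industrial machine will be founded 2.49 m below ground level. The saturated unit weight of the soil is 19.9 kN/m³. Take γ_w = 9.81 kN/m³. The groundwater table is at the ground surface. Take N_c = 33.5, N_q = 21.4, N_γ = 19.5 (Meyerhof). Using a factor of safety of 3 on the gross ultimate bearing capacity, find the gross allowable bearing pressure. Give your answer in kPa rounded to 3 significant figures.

Water table at ground surface, so effective unit weight γ' = 19.9 − 9.81 = 10.09 kN/m³ is used throughout; overburden q = 10.09 × 2.49 = 25.124 kPa; the same γ' applies in the ½γBN_γ term.
Surcharge term q·N_q = 25.124 × 21.4 = 537.66 kPa; self-weight term 0.5·γ·B·N_γ = 0.5 × 10.09 × 0.98 × 19.5 = 96.41 kPa.
q_ult = 537.66 + 96.41 = 634.07 kPa.
q_all = 634.07 / 3 = 211.36 kPa.

q_all ≈ 211 kPa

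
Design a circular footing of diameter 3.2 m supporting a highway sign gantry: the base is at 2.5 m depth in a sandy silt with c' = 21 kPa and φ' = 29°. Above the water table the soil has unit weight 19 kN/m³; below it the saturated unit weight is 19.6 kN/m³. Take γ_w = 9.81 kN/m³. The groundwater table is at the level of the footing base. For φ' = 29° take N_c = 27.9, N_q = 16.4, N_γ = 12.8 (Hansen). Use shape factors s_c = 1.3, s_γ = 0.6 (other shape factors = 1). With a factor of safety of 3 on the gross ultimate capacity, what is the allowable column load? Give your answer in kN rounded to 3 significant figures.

q = γ·D_f = 19 × 2.5 = 47.5 kPa.
For the ½γBN_γ term take γ' = 19.6 − 9.81 = 9.79 kN/m³ (soil below base is submerged).
c·N_c·s_c = 21 × 27.9 × 1.3 = 761.67 kPa
q·N_q = 47.5 × 16.4 = 779 kPa
0.5·γ·B·N_γ·s_γ = 0.5 × 9.79 × 3.2 × 12.8 × 0.6 = 120.3 kPa
q_ult = 761.67 + 779 + 120.3 = 1661 kPa.
Gross allowable pressure q_all = 1661 / 3 = 553.66 kPa.
Footing area = 8.0425 m², so allowable column load = 553.66 × 8.0425 = 4452.8 kN.

P_all ≈ 4450 kN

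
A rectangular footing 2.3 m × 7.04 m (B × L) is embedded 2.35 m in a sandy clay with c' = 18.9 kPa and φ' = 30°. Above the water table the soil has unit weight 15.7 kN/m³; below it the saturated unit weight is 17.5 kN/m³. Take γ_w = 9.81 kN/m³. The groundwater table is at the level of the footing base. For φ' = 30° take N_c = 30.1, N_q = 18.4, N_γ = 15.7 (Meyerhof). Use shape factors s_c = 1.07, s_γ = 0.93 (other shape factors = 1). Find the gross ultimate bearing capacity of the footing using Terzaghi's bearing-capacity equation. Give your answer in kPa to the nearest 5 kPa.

q_ult ≈ 1415 kPa

Overburden at base level: q = 15.7 × 2.35 = 36.895 kPa.
Below the base the soil is submerged, so the ½γBN_γ term uses γ' = 17.5 − 9.81 = 7.69 kN/m³.
Cohesion term c·N_c·s_c = 18.9 × 30.1 × 1.07 = 608.71 kPa; surcharge term q·N_q = 36.895 × 18.4 = 678.87 kPa; self-weight term 0.5·γ·B·N_γ·s_γ = 0.5 × 7.69 × 2.3 × 15.7 × 0.93 = 129.12 kPa.
q_ult = 608.71 + 678.87 + 129.12 = 1416.7 kPa.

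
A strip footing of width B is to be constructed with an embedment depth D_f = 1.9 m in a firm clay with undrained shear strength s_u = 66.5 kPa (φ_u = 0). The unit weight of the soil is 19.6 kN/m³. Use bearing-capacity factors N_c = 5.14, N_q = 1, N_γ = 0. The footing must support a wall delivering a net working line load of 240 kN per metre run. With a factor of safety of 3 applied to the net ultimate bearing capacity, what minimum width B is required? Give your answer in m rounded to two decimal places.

B = 2.11 m

q = γ·D_f = 19.6 × 1.9 = 37.24 kPa.
c·N_c = 66.5 × 5.14 = 341.81 kPa
q·N_q = 37.24 × 1 = 37.24 kPa
q_ult = 341.81 + 37.24 = 379.05 kPa.
For φ = 0 the ½γBN_γ term vanishes, so q_ult is independent of B. q_net = 379.05 − 37.24 = 341.81 kPa; q_all(net) = 341.81/3 = 113.94 kPa.
Required width B = w / q_all(net) = 240 / 113.94 = 2.106 m.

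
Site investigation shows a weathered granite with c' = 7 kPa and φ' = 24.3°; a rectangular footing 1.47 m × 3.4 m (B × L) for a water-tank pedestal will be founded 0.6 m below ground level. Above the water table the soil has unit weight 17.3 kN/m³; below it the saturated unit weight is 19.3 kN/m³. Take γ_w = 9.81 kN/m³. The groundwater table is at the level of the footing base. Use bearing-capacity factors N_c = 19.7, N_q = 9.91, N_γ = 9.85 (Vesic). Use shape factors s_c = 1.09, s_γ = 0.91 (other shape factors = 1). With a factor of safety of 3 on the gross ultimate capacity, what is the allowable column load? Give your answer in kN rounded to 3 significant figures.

P_all ≈ 526 kN

q = γ·D_f = 17.3 × 0.6 = 10.38 kPa.
For the ½γBN_γ term take γ' = 19.3 − 9.81 = 9.49 kN/m³ (soil below base is submerged).
c·N_c·s_c = 7 × 19.7 × 1.09 = 150.31 kPa
q·N_q = 10.38 × 9.91 = 102.87 kPa
0.5·γ·B·N_γ·s_γ = 0.5 × 9.49 × 1.47 × 9.85 × 0.91 = 62.522 kPa
q_ult = 150.31 + 102.87 + 62.522 = 315.7 kPa.
Gross allowable pressure q_all = 315.7 / 3 = 105.23 kPa.
Footing area = 4.998 m², so allowable column load = 105.23 × 4.998 = 525.95 kN.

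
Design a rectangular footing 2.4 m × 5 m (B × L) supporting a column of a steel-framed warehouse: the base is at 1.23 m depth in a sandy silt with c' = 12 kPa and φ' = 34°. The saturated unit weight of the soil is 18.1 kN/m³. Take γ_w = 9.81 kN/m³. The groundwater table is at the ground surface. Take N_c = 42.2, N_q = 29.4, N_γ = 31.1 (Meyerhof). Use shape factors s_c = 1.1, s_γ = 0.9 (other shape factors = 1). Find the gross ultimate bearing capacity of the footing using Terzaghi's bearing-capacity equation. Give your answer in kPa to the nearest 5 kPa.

γ' = 18.1 − 9.81 = 8.29 kN/m³ (submerged throughout). q = 8.29 × 1.23 = 10.197 kPa; the same γ' applies in the ½γBN_γ term.
c·N_c·s_c = 12 × 42.2 × 1.1 = 557.04 kPa
q·N_q = 10.197 × 29.4 = 299.78 kPa
0.5·γ·B·N_γ·s_γ = 0.5 × 8.29 × 2.4 × 31.1 × 0.9 = 278.44 kPa
q_ult = 557.04 + 299.78 + 278.44 = 1135.3 kPa.

q_ult ≈ 1135 kPa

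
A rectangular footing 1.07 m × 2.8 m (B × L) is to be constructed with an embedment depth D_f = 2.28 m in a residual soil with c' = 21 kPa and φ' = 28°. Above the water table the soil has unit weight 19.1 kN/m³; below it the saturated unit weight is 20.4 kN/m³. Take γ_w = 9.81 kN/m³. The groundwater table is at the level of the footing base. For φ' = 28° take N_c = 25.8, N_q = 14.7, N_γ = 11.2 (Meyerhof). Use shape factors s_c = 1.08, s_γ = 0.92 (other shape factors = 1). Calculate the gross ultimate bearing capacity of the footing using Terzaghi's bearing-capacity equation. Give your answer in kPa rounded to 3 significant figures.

Overburden at base level: q = 19.1 × 2.28 = 43.548 kPa.
Below the base the soil is submerged, so the ½γBN_γ term uses γ' = 20.4 − 9.81 = 10.59 kN/m³.
Cohesion term c·N_c·s_c = 21 × 25.8 × 1.08 = 585.14 kPa; surcharge term q·N_q = 43.548 × 14.7 = 640.16 kPa; self-weight term 0.5·γ·B·N_γ·s_γ = 0.5 × 10.59 × 1.07 × 11.2 × 0.92 = 58.379 kPa.
q_ult = 585.14 + 640.16 + 58.379 = 1283.7 kPa.

q_ult ≈ 1280 kPa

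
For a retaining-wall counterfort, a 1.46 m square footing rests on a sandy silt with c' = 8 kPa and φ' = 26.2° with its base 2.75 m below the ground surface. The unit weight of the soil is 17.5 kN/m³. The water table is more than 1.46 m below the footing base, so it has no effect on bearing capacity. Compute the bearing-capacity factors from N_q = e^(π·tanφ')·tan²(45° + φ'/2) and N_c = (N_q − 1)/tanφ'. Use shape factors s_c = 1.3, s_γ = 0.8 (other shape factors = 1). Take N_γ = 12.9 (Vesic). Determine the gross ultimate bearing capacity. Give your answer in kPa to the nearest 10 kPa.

tan26.2° = 0.4921, so N_q = e^(π×0.4921)·tan²(58.1°) = 4.692 × 2.581 = 12.11.
N_c = (12.11 − 1)/tan26.2° = 22.58.
Overburden at base level: q = 17.5 × 2.75 = 48.125 kPa.
Cohesion term c·N_c·s_c = 8 × 22.579 × 1.3 = 234.82 kPa; surcharge term q·N_q = 48.125 × 12.11 = 582.81 kPa; self-weight term 0.5·γ·B·N_γ·s_γ = 0.5 × 17.5 × 1.46 × 12.9 × 0.8 = 131.84 kPa.
q_ult = 234.82 + 582.81 + 131.84 = 949.47 kPa.

q_ult ≈ 950 kPa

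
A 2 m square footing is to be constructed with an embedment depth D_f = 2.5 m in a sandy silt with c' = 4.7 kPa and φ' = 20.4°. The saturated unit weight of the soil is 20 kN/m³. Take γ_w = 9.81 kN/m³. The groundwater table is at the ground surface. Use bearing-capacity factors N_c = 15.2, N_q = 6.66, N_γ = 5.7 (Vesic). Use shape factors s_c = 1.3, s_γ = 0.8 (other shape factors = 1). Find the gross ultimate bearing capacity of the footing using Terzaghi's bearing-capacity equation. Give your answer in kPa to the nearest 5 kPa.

With the water table at the surface the whole profile is submerged: γ' = 20 − 9.81 = 10.19 kN/m³, so q = γ'·D_f = 25.475 kPa; the same γ' applies in the ½γBN_γ term.
q_ult = c·N_c·s_c + q·N_q + 0.5·γ·B·N_γ·s_γ
     = 4.7 × 15.2 × 1.3 + 25.475 × 6.66 + 0.5 × 10.19 × 2 × 5.7 × 0.8
     = 92.872 + 169.66 + 46.466 = 309 kPa.

q_ult ≈ 310 kPa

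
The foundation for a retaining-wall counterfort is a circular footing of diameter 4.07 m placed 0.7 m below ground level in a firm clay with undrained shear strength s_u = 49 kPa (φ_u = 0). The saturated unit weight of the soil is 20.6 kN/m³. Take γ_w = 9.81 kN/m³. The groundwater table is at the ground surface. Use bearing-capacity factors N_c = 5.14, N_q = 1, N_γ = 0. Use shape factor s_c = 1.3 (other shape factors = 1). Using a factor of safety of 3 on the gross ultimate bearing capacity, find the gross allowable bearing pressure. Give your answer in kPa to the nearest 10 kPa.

With the water table at the surface the whole profile is submerged: γ' = 20.6 − 9.81 = 10.79 kN/m³, so q = γ'·D_f = 7.553 kPa.
q_ult = c·N_c·s_c + q·N_q
     = 49 × 5.14 × 1.3 + 7.553 × 1
     = 327.42 + 7.553 = 334.97 kPa.
q_all = 334.97 / 3 = 111.66 kPa.

q_all ≈ 110 kPa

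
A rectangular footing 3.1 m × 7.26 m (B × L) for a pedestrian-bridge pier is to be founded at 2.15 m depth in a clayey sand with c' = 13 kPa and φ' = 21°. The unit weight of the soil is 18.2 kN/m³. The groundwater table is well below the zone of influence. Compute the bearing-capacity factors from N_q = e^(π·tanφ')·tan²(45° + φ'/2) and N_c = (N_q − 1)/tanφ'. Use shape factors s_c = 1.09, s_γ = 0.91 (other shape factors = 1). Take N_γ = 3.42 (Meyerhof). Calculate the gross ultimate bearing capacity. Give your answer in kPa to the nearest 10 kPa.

q_ult ≈ 590 kPa

tan21° = 0.3839, so N_q = e^(π×0.3839)·tan²(55.5°) = 3.34 × 2.117 = 7.07.
N_c = (7.07 − 1)/tan21° = 15.81.
Overburden at base level: q = 18.2 × 2.15 = 39.13 kPa.
Cohesion term c·N_c·s_c = 13 × 15.815 × 1.09 = 224.1 kPa; surcharge term q·N_q = 39.13 × 7.0708 = 276.68 kPa; self-weight term 0.5·γ·B·N_γ·s_γ = 0.5 × 18.2 × 3.1 × 3.42 × 0.91 = 87.795 kPa.
q_ult = 224.1 + 276.68 + 87.795 = 588.57 kPa.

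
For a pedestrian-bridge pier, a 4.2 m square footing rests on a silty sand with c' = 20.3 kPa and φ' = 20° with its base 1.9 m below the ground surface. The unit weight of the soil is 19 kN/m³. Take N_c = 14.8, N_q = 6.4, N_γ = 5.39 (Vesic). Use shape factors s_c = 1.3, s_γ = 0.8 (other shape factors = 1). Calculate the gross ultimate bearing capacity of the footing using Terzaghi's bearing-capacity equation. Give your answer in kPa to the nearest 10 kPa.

q_ult ≈ 790 kPa

Overburden at base level: q = 19 × 1.9 = 36.1 kPa.
Cohesion term c·N_c·s_c = 20.3 × 14.8 × 1.3 = 390.57 kPa; surcharge term q·N_q = 36.1 × 6.4 = 231.04 kPa; self-weight term 0.5·γ·B·N_γ·s_γ = 0.5 × 19 × 4.2 × 5.39 × 0.8 = 172.05 kPa.
q_ult = 390.57 + 231.04 + 172.05 = 793.66 kPa.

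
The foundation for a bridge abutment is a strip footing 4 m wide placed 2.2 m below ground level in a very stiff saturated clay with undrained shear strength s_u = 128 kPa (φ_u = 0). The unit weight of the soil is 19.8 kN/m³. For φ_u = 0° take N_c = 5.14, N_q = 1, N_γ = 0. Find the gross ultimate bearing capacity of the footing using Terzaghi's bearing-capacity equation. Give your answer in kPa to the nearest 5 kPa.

q_ult ≈ 700 kPa

Effective surcharge at the founding depth q = γ·D_f = 19.8 × 2.2 = 43.56 kPa.
q_ult = c·N_c + q·N_q
     = 128 × 5.14 + 43.56 × 1
     = 657.92 + 43.56 = 701.48 kPa.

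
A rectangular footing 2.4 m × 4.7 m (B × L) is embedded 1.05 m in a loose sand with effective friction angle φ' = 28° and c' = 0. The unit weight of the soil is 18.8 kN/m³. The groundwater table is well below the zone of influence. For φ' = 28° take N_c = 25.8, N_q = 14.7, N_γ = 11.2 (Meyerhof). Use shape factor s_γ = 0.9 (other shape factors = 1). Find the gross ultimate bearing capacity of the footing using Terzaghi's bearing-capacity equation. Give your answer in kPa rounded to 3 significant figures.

q_ult ≈ 518 kPa

q = γ·D_f = 18.8 × 1.05 = 19.74 kPa.
q·N_q = 19.74 × 14.7 = 290.18 kPa
0.5·γ·B·N_γ·s_γ = 0.5 × 18.8 × 2.4 × 11.2 × 0.9 = 227.4 kPa
q_ult = 290.18 + 227.4 = 517.58 kPa.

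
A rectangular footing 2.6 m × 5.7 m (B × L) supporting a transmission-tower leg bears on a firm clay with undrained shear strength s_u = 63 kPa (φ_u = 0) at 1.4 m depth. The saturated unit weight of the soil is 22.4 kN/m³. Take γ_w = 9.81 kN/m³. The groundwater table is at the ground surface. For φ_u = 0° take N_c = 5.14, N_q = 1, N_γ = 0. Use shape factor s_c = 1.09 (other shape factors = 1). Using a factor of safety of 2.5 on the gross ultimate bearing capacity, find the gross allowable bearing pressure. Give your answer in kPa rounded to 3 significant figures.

Water table at ground surface, so effective unit weight γ' = 22.4 − 9.81 = 12.59 kN/m³ is used throughout; overburden q = 12.59 × 1.4 = 17.626 kPa.
Cohesion term c·N_c·s_c = 63 × 5.14 × 1.09 = 352.96 kPa; surcharge term q·N_q = 17.626 × 1 = 17.626 kPa.
q_ult = 352.96 + 17.626 = 370.59 kPa.
q_all = 370.59 / 2.5 = 148.24 kPa.

q_all ≈ 148 kPa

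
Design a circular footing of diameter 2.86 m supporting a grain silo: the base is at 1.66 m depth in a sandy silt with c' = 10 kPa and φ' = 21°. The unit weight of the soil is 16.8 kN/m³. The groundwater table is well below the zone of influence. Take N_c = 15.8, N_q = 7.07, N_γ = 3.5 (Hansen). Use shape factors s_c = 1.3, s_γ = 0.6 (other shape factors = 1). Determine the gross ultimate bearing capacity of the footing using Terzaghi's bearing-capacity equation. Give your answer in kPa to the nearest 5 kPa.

q_ult ≈ 455 kPa

q = γ·D_f = 16.8 × 1.66 = 27.888 kPa.
c·N_c·s_c = 10 × 15.8 × 1.3 = 205.4 kPa
q·N_q = 27.888 × 7.07 = 197.17 kPa
0.5·γ·B·N_γ·s_γ = 0.5 × 16.8 × 2.86 × 3.5 × 0.6 = 50.45 kPa
q_ult = 205.4 + 197.17 + 50.45 = 453.02 kPa.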